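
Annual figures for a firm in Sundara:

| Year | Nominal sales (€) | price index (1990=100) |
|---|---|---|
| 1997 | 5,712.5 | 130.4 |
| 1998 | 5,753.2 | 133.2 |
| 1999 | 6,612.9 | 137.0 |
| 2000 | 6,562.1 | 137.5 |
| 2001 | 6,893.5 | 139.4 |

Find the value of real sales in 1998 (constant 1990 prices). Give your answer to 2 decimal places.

Real sales 1998 = 5753.2 / 1.332 = 4319.22.

€4,319.22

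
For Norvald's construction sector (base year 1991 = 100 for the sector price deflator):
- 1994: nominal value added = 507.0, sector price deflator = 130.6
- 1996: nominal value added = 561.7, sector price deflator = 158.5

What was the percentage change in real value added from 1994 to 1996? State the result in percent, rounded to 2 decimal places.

Deflate each year: 1994 → 507.0/1.306 = 388.21; 1996 → 561.7/1.585 = 354.38.
So real value added changed by 354.38/388.21 − 1 = -0.0871, i.e. -8.71%.

-8.71%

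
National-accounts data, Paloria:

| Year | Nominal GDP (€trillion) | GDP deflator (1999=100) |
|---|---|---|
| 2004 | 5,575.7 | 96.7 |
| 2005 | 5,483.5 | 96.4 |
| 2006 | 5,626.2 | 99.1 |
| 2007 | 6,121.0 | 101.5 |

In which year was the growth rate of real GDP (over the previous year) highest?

2007

2005: real = 5483.5/0.964 = 5688.28; growth vs 2004 (5765.98) = -1.35%.
2006: real = 5626.2/0.991 = 5677.30; growth vs 2005 (5688.28) = -0.19%.
2007: real = 6121.0/1.015 = 6030.54; growth vs 2006 (5677.30) = 6.22%.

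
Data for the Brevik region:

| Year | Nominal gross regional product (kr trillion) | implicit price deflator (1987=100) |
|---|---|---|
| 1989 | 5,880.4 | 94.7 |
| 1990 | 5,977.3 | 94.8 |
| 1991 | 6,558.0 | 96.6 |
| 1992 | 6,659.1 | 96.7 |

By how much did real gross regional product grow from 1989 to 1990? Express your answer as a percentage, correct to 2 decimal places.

1.54%

Real gross regional product 1989 = 5880.4/0.947 = 6209.50.
Real gross regional product 1990 = 5977.3/0.948 = 6305.17.
Change = 6305.17/6209.50 − 1 = 0.0154.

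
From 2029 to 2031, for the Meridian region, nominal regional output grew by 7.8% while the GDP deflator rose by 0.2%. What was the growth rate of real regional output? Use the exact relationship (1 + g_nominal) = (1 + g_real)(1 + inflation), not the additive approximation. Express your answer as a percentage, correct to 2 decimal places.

(1 + g_nom) = (1 + g_real)(1 + π), so g_real = 1.0780 / 1.0020 − 1 = 0.07585.

7.58%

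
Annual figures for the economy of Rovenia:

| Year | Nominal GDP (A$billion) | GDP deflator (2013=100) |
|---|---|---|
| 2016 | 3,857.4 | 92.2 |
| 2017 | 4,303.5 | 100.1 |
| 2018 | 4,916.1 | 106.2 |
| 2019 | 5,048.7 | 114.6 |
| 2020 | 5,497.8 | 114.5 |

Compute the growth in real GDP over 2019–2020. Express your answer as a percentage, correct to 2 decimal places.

Real GDP 2019 = 5048.7/1.146 = 4405.50.
Real GDP 2020 = 5497.8/1.145 = 4801.57.
Change = 4801.57/4405.50 − 1 = 0.0899.

8.99%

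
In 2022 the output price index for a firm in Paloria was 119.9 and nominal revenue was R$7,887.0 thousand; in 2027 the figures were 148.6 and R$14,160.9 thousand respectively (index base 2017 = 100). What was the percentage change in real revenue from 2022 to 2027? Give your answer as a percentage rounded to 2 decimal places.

44.87%

Deflate each year: 2022 → 7887.0/1.199 = 6577.98; 2027 → 14160.9/1.486 = 9529.54.
So real revenue changed by 9529.54/6577.98 − 1 = 0.4487, i.e. 44.87%.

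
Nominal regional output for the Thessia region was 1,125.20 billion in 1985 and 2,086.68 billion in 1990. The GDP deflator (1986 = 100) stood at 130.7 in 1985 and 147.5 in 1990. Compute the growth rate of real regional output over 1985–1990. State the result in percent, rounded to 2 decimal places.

Deflate each year: 1985 → 1125.20/1.307 = 860.90; 1990 → 2086.68/1.475 = 1414.70.
So real regional output changed by 1414.70/860.90 − 1 = 0.6433, i.e. 64.33%.

64.33%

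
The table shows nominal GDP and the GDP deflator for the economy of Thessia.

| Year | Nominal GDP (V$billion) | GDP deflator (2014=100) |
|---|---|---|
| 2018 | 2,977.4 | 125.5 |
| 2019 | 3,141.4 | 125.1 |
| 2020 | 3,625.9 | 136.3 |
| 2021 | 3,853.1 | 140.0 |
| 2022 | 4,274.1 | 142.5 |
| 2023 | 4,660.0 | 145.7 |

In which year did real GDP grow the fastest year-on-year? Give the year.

2022

2019: real = 3141.4/1.251 = 2511.11; growth vs 2018 (2372.43) = 5.85%.
2020: real = 3625.9/1.363 = 2660.23; growth vs 2019 (2511.11) = 5.94%.
2021: real = 3853.1/1.400 = 2752.21; growth vs 2020 (2660.23) = 3.46%.
2022: real = 4274.1/1.425 = 2999.37; growth vs 2021 (2752.21) = 8.98%.
2023: real = 4660.0/1.457 = 3198.35; growth vs 2022 (2999.37) = 6.63%.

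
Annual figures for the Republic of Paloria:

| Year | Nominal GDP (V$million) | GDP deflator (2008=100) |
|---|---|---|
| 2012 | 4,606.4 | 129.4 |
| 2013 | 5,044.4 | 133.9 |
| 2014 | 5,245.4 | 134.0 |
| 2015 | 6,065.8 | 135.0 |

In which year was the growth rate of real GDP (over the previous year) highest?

2013: real = 5044.4/1.339 = 3767.29; growth vs 2012 (3559.81) = 5.83%.
2014: real = 5245.4/1.340 = 3914.48; growth vs 2013 (3767.29) = 3.91%.
2015: real = 6065.8/1.350 = 4493.19; growth vs 2014 (3914.48) = 14.78%.

2015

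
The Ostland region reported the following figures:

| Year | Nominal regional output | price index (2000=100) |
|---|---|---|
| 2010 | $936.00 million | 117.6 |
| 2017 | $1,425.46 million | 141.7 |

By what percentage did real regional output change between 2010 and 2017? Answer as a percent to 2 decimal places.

26.39%

Deflate each year: 2010 → 936.00/1.176 = 795.92; 2017 → 1425.46/1.417 = 1005.97.
So real regional output changed by 1005.97/795.92 − 1 = 0.2639, i.e. 26.39%.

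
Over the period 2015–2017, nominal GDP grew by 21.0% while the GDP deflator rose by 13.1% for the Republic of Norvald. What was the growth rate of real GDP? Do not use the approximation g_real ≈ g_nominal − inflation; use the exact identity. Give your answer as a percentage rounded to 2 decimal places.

6.98%

(1 + g_nom) = (1 + g_real)(1 + π), so g_real = 1.2100 / 1.1310 − 1 = 0.06985.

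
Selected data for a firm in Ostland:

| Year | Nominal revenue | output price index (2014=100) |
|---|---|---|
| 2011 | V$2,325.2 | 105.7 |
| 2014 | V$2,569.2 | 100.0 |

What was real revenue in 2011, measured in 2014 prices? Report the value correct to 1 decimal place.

Real revenue = Nominal / (output price index/100) = 2325.2 / 1.057 = 2199.81.

V$2,199.8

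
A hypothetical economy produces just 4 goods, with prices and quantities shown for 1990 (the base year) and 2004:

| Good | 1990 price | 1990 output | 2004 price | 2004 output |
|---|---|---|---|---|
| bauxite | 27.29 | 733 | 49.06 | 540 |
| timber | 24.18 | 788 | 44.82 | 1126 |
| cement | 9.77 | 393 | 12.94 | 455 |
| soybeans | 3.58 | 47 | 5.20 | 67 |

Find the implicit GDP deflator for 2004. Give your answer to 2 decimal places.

Nominal GDP 2004 = 49.06·540 + 44.82·1126 + 12.94·455 + 5.20·67 = 83195.82.
Real GDP 2004 (at 1990 prices) = 27.29·540 + 24.18·1126 + 9.77·455 + 3.58·67 = 46648.49.
Deflator = Nominal/Real × 100 = 83195.82/46648.49 × 100 = 178.346.

178.35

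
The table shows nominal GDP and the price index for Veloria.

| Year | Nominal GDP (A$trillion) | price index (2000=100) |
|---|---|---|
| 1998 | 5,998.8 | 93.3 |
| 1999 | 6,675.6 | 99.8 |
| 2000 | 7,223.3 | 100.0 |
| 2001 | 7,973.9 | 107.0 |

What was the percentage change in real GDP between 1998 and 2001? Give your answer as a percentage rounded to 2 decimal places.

Real GDP 1998 = 5998.8/0.933 = 6429.58.
Real GDP 2001 = 7973.9/1.070 = 7452.24.
Change = 7452.24/6429.58 − 1 = 0.1591.

15.91%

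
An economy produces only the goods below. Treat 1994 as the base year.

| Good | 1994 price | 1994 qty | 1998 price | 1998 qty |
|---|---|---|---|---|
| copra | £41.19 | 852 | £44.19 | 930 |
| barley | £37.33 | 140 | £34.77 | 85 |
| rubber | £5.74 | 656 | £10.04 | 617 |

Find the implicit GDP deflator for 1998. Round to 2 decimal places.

Nominal GDP 1998 = 44.19·930 + 34.77·85 + 10.04·617 = 50246.83.
Real GDP 1998 (at 1994 prices) = 41.19·930 + 37.33·85 + 5.74·617 = 45021.33.
Deflator = Nominal/Real × 100 = 50246.83/45021.33 × 100 = 111.607.

111.61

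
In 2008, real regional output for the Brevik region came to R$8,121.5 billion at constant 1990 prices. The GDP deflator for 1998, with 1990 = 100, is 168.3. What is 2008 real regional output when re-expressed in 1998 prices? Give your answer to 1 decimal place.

R$13,668.5 billion

Real regional output in 1998 prices = Real regional output in 1990 prices × (P_1998/P_1990) = 8121.5 × 1.683 = 13668.48.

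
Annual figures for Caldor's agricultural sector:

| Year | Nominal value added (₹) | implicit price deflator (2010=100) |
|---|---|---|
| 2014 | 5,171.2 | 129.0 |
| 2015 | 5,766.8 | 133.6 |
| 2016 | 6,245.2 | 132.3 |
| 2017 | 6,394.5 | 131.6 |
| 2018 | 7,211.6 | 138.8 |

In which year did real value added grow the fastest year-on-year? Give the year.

2015: real = 5766.8/1.336 = 4316.47; growth vs 2014 (4008.68) = 7.68%.
2016: real = 6245.2/1.323 = 4720.48; growth vs 2015 (4316.47) = 9.36%.
2017: real = 6394.5/1.316 = 4859.04; growth vs 2016 (4720.48) = 2.94%.
2018: real = 7211.6/1.388 = 5195.68; growth vs 2017 (4859.04) = 6.93%.

2016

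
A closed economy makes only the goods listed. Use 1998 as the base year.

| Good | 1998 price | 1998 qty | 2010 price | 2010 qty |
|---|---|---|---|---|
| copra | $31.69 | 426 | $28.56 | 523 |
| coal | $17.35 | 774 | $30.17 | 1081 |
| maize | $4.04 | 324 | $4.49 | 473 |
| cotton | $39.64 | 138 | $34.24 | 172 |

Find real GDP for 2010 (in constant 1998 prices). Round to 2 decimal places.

Real GDP 2010 = Σ (p_1998 × q_2010) = 31.69·523 + 17.35·1081 + 4.04·473 + 39.64·172 = 44058.22.

$44058.22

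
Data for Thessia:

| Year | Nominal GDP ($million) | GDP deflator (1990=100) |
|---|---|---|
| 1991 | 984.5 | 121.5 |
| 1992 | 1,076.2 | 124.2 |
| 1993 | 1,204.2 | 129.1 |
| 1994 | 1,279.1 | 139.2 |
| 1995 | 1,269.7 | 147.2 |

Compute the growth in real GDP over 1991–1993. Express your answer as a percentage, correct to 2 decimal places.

15.12%

Real GDP 1991 = 984.5/1.215 = 810.29.
Real GDP 1993 = 1204.2/1.291 = 932.77.
Change = 932.77/810.29 − 1 = 0.1512.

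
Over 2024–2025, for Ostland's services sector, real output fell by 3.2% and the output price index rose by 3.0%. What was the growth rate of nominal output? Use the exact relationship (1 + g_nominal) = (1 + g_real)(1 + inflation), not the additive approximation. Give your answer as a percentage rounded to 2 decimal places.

(1 + g_nom) = (1 + g_real)(1 + π) = 0.9680 × 1.0300 = 0.99704.

-0.30%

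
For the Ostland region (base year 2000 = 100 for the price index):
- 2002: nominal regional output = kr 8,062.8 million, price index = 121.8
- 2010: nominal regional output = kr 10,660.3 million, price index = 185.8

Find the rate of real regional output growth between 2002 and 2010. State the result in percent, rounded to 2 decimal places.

-13.33%

Real regional output 2002 = 8062.8 / 1.218 = 6619.70.
Real regional output 2010 = 10660.3 / 1.858 = 5737.51.
Real growth = 5737.51 / 6619.70 − 1 = -0.1333.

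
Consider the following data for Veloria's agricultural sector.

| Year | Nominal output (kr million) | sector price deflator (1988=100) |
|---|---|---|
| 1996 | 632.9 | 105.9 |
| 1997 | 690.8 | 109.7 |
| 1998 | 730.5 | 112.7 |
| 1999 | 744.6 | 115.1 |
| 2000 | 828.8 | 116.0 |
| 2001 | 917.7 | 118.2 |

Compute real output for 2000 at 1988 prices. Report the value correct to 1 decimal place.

Real output 2000 = 828.8 / 1.160 = 714.48.

kr 714.5 million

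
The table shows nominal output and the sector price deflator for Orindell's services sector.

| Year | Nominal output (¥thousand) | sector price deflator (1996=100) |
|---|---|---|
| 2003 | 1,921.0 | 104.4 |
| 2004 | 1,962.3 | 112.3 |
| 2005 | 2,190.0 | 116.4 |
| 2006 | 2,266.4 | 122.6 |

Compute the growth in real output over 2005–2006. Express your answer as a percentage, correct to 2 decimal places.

Real output 2005 = 2190.0/1.164 = 1881.44.
Real output 2006 = 2266.4/1.226 = 1848.61.
Change = 1848.61/1881.44 − 1 = -0.0174.

-1.74%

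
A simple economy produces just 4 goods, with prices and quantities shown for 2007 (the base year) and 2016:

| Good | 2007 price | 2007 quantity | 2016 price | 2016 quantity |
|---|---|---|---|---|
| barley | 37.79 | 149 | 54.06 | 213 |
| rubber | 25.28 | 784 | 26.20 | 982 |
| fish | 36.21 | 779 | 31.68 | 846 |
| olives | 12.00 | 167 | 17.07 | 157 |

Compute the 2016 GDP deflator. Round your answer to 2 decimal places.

102.04

Nominal GDP 2016 = 54.06·213 + 26.20·982 + 31.68·846 + 17.07·157 = 66724.45.
Real GDP 2016 (at 2007 prices) = 37.79·213 + 25.28·982 + 36.21·846 + 12.00·157 = 65391.89.
Deflator = Nominal/Real × 100 = 66724.45/65391.89 × 100 = 102.038.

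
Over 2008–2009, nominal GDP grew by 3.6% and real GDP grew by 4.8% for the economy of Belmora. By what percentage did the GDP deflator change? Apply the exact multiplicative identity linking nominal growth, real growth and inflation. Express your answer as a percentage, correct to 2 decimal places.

(1 + g_nom) = (1 + g_real)(1 + π), so π = 1.0360 / 1.0480 − 1 = -0.01145.

-1.15%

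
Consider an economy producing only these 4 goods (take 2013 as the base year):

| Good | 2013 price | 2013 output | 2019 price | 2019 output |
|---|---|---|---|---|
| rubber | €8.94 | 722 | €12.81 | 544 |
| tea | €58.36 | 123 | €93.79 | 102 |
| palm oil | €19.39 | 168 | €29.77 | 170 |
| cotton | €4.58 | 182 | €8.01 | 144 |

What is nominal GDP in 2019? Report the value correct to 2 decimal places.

Nominal GDP 2019 = Σ (p_2019 × q_2019) = 12.81·544 + 93.79·102 + 29.77·170 + 8.01·144 = 22749.56.

€22749.56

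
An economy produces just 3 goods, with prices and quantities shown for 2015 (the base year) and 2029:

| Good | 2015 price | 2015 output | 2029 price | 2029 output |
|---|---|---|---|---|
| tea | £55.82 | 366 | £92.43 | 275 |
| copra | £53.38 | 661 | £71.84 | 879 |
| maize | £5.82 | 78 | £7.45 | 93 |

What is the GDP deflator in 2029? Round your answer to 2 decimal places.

142.10

Nominal GDP 2029 = 92.43·275 + 71.84·879 + 7.45·93 = 89258.46.
Real GDP 2029 (at 2015 prices) = 55.82·275 + 53.38·879 + 5.82·93 = 62812.78.
Deflator = Nominal/Real × 100 = 89258.46/62812.78 × 100 = 142.102.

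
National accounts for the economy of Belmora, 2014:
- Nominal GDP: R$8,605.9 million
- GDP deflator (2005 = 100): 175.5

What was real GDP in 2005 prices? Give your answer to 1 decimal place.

Real GDP = Nominal / (GDP deflator/100) = 8605.9 / 1.755 = 4903.65.

R$4,903.6 million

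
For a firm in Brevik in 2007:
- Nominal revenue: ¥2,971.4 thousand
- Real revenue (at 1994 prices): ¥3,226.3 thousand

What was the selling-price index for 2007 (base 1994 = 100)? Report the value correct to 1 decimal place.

92.1

selling-price index = (Nominal / Real) × 100 = 2971.4 / 3226.3 × 100 = 92.10.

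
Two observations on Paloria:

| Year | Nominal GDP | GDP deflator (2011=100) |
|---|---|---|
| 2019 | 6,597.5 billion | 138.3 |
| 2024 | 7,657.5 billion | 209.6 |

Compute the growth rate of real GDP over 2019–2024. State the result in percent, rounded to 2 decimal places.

Deflate each year: 2019 → 6597.5/1.383 = 4770.43; 2024 → 7657.5/2.096 = 3653.39.
So real GDP changed by 3653.39/4770.43 − 1 = -0.2342, i.e. -23.42%.

-23.42%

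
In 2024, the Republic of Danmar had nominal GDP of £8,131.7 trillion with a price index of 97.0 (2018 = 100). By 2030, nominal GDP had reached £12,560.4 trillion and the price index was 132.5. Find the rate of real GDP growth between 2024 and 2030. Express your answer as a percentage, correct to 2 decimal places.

Real GDP 2024 = 8131.7 / 0.970 = 8383.20.
Real GDP 2030 = 12560.4 / 1.325 = 9479.55.
Real growth = 9479.55 / 8383.20 − 1 = 0.1308.

13.08%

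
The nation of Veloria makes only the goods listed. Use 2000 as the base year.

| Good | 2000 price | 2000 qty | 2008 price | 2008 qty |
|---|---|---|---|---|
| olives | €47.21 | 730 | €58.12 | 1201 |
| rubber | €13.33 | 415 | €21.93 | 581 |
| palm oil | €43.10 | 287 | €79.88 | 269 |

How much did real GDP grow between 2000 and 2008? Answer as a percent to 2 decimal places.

Real GDP 2000 = Nominal GDP 2000 = 47.21·730 + 13.33·415 + 43.10·287 = 52364.95.
Real GDP 2008 (at 2000 prices) = 47.21·1201 + 13.33·581 + 43.10·269 = 76037.84.
Real growth = 76037.84/52364.95 − 1 = 0.4521.

45.21%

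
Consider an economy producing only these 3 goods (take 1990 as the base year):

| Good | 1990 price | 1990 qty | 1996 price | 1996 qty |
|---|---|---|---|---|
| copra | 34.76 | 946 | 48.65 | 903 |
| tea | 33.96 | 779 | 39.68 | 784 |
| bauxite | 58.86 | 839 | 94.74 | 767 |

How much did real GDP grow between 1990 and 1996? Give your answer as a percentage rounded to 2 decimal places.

-5.12%

Real GDP 1990 = Nominal GDP 1990 = 34.76·946 + 33.96·779 + 58.86·839 = 108721.34.
Real GDP 1996 (at 1990 prices) = 34.76·903 + 33.96·784 + 58.86·767 = 103158.54.
Real growth = 103158.54/108721.34 − 1 = -0.0512.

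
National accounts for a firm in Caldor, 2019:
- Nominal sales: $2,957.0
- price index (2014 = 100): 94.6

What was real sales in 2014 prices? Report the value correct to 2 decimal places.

Real sales = Nominal / (price index/100) = 2957.0 / 0.946 = 3125.79.

$3,125.79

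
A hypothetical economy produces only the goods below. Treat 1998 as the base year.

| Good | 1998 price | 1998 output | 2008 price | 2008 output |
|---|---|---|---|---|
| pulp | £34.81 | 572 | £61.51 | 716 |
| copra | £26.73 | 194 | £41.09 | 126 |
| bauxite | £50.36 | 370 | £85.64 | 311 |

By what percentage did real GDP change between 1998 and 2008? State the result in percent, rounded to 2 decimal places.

Real GDP 1998 = Nominal GDP 1998 = 34.81·572 + 26.73·194 + 50.36·370 = 43730.14.
Real GDP 2008 (at 1998 prices) = 34.81·716 + 26.73·126 + 50.36·311 = 43953.90.
Real growth = 43953.90/43730.14 − 1 = 0.0051.

0.51%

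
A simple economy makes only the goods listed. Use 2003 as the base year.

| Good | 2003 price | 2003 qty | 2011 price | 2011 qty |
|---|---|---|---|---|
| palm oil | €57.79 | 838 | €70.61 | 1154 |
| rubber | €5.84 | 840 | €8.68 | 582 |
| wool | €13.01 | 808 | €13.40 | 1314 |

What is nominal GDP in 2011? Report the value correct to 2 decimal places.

€104143.30

Nominal GDP 2011 = Σ (p_2011 × q_2011) = 70.61·1154 + 8.68·582 + 13.40·1314 = 104143.30.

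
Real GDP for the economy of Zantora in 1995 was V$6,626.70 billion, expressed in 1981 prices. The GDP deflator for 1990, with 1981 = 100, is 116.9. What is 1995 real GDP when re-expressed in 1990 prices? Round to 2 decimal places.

V$7,746.61 billion

Real GDP in 1990 prices = Real GDP in 1981 prices × (P_1990/P_1981) = 6626.70 × 1.169 = 7746.61.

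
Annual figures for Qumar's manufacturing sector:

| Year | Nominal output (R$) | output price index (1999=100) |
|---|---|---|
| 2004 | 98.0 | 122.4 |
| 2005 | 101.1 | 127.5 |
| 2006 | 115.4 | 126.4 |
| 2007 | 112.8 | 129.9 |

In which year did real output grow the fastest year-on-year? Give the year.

2006

2005: real = 101.1/1.275 = 79.29; growth vs 2004 (80.07) = -0.97%.
2006: real = 115.4/1.264 = 91.30; growth vs 2005 (79.29) = 15.15%.
2007: real = 112.8/1.299 = 86.84; growth vs 2006 (91.30) = -4.88%.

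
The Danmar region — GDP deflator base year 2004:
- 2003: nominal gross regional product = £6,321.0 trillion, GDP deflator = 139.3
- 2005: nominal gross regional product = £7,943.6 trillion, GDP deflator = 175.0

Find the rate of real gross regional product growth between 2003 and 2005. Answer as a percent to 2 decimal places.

0.03%

Real gross regional product 2003 = 6321.0 / 1.393 = 4537.69.
Real gross regional product 2005 = 7943.6 / 1.750 = 4539.20.
Real growth = 4539.20 / 4537.69 − 1 = 0.0003.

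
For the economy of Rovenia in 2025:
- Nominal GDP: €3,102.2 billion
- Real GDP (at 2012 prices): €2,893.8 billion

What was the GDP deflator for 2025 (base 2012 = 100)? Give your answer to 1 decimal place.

107.2

GDP deflator = (Nominal / Real) × 100 = 3102.2 / 2893.8 × 100 = 107.20.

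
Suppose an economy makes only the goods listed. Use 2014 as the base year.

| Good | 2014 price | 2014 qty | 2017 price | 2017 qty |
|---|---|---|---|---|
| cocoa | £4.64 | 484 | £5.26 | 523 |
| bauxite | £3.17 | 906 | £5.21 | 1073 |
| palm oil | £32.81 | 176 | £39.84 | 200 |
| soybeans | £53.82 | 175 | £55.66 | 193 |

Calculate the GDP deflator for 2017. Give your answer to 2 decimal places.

Nominal GDP 2017 = 5.26·523 + 5.21·1073 + 39.84·200 + 55.66·193 = 27051.69.
Real GDP 2017 (at 2014 prices) = 4.64·523 + 3.17·1073 + 32.81·200 + 53.82·193 = 22777.39.
Deflator = Nominal/Real × 100 = 27051.69/22777.39 × 100 = 118.766.

118.77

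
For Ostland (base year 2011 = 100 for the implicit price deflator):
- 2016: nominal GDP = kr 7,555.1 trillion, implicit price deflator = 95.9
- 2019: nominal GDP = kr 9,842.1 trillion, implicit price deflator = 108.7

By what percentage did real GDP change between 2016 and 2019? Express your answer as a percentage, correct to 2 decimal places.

14.93%

Deflate each year: 2016 → 7555.1/0.959 = 7878.10; 2019 → 9842.1/1.087 = 9054.37.
So real GDP changed by 9054.37/7878.10 − 1 = 0.1493, i.e. 14.93%.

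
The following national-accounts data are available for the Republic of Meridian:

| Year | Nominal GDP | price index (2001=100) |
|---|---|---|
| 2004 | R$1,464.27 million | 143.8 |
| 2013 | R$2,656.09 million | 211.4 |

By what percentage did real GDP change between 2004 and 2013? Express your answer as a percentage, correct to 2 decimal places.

Deflate each year: 2004 → 1464.27/1.438 = 1018.27; 2013 → 2656.09/2.114 = 1256.43.
So real GDP changed by 1256.43/1018.27 − 1 = 0.2339, i.e. 23.39%.

23.39%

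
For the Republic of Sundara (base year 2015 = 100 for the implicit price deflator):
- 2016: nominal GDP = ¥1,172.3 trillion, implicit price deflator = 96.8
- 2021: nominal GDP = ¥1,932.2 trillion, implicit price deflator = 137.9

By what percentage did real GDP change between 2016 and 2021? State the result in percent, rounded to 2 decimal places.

Deflate each year: 2016 → 1172.3/0.968 = 1211.05; 2021 → 1932.2/1.379 = 1401.16.
So real GDP changed by 1401.16/1211.05 − 1 = 0.1570, i.e. 15.70%.

15.70%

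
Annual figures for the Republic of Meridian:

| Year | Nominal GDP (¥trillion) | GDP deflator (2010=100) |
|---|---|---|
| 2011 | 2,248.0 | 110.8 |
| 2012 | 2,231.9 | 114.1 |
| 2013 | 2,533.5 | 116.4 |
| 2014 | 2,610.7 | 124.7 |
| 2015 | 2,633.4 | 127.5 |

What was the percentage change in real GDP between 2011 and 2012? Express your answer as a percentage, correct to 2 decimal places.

-3.59%

Real GDP 2011 = 2248.0/1.108 = 2028.88.
Real GDP 2012 = 2231.9/1.141 = 1956.09.
Change = 1956.09/2028.88 − 1 = -0.0359.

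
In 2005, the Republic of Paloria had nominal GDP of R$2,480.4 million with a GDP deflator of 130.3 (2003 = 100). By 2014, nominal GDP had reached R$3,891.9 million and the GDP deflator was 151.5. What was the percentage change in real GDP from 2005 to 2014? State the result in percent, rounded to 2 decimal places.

34.95%

Real GDP 2005 = 2480.4 / 1.303 = 1903.61.
Real GDP 2014 = 3891.9 / 1.515 = 2568.91.
Real growth = 2568.91 / 1903.61 − 1 = 0.3495.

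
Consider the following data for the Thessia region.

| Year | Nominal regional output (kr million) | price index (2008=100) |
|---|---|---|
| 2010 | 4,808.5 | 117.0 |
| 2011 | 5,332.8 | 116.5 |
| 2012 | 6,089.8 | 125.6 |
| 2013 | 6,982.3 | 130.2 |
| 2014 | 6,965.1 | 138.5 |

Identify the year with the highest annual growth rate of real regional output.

2011: real = 5332.8/1.165 = 4577.51; growth vs 2010 (4109.83) = 11.38%.
2012: real = 6089.8/1.256 = 4848.57; growth vs 2011 (4577.51) = 5.92%.
2013: real = 6982.3/1.302 = 5362.75; growth vs 2012 (4848.57) = 10.60%.
2014: real = 6965.1/1.385 = 5028.95; growth vs 2013 (5362.75) = -6.22%.

2011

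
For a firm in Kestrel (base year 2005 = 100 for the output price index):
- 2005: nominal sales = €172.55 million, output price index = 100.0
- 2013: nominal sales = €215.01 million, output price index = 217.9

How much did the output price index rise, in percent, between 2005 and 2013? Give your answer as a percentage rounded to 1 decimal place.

Price-level change = 217.9 / 100.0 − 1 = 1.1790.

117.9%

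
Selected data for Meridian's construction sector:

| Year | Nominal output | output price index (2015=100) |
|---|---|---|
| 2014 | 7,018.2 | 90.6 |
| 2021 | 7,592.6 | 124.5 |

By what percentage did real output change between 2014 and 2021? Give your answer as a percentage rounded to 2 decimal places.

-21.27%

Real output 2014 = 7018.2 / 0.906 = 7746.36.
Real output 2021 = 7592.6 / 1.245 = 6098.47.
Real growth = 6098.47 / 7746.36 − 1 = -0.2127.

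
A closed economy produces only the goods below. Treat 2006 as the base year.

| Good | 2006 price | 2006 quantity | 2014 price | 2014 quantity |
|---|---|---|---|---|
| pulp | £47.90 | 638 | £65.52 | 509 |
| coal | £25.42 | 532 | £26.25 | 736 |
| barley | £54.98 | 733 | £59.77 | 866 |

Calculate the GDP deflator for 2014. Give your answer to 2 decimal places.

Nominal GDP 2014 = 65.52·509 + 26.25·736 + 59.77·866 = 104430.50.
Real GDP 2014 (at 2006 prices) = 47.90·509 + 25.42·736 + 54.98·866 = 90702.90.
Deflator = Nominal/Real × 100 = 104430.50/90702.90 × 100 = 115.135.

115.13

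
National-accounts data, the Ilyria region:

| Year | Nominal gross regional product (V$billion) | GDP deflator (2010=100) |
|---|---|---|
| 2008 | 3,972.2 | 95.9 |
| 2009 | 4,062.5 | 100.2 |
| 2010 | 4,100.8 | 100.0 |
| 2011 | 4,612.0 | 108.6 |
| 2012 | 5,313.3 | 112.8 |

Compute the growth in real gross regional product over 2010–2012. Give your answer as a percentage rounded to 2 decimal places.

14.86%

Real gross regional product 2010 = 4100.8/1.000 = 4100.80.
Real gross regional product 2012 = 5313.3/1.128 = 4710.37.
Change = 4710.37/4100.80 − 1 = 0.1486.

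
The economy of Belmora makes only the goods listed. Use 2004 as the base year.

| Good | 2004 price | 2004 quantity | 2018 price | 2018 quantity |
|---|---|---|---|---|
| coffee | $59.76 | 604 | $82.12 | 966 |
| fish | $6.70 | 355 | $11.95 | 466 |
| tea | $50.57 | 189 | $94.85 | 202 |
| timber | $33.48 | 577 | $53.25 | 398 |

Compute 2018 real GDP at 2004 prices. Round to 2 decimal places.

$84390.54

Real GDP 2018 = Σ (p_2004 × q_2018) = 59.76·966 + 6.70·466 + 50.57·202 + 33.48·398 = 84390.54.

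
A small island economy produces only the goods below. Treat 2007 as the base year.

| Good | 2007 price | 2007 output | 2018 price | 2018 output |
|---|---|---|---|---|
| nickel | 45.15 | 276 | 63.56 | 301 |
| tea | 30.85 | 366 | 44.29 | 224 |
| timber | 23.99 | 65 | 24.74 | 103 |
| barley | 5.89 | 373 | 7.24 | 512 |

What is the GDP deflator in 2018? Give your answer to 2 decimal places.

135.87

Nominal GDP 2018 = 63.56·301 + 44.29·224 + 24.74·103 + 7.24·512 = 35307.62.
Real GDP 2018 (at 2007 prices) = 45.15·301 + 30.85·224 + 23.99·103 + 5.89·512 = 25987.20.
Deflator = Nominal/Real × 100 = 35307.62/25987.20 × 100 = 135.865.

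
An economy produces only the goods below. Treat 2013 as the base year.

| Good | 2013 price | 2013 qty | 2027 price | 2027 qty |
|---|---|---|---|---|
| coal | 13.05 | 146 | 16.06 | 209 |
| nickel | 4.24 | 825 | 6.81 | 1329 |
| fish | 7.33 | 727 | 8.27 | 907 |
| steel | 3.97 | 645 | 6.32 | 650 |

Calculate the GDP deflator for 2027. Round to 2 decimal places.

Nominal GDP 2027 = 16.06·209 + 6.81·1329 + 8.27·907 + 6.32·650 = 24015.92.
Real GDP 2027 (at 2013 prices) = 13.05·209 + 4.24·1329 + 7.33·907 + 3.97·650 = 17591.22.
Deflator = Nominal/Real × 100 = 24015.92/17591.22 × 100 = 136.522.

136.52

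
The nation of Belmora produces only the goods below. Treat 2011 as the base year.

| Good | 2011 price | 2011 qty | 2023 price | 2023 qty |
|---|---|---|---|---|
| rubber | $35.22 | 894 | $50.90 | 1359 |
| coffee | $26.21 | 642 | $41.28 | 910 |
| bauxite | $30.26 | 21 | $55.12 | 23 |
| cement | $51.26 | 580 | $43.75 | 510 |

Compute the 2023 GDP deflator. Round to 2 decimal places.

132.23

Nominal GDP 2023 = 50.90·1359 + 41.28·910 + 55.12·23 + 43.75·510 = 130318.16.
Real GDP 2023 (at 2011 prices) = 35.22·1359 + 26.21·910 + 30.26·23 + 51.26·510 = 98553.66.
Deflator = Nominal/Real × 100 = 130318.16/98553.66 × 100 = 132.231.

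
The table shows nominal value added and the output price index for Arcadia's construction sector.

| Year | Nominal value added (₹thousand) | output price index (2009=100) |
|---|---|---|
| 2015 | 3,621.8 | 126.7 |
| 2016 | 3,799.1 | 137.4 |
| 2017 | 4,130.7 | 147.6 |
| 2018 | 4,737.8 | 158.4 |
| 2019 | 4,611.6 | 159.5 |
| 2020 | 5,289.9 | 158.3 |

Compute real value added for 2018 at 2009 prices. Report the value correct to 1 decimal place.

Real value added 2018 = 4737.8 / 1.584 = 2991.04.

₹2,991.0 thousand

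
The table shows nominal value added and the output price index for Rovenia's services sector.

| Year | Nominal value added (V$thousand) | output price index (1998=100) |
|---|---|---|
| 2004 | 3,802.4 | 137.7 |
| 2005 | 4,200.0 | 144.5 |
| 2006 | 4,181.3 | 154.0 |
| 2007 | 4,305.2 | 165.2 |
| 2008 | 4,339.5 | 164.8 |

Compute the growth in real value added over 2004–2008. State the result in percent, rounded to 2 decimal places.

-4.64%

Real value added 2004 = 3802.4/1.377 = 2761.37.
Real value added 2008 = 4339.5/1.648 = 2633.19.
Change = 2633.19/2761.37 − 1 = -0.0464.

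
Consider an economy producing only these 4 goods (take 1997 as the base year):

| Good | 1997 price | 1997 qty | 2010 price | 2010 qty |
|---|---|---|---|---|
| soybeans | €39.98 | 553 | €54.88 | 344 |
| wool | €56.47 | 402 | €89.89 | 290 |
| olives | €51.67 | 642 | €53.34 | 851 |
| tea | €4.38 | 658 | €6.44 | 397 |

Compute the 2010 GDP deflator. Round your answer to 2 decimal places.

Nominal GDP 2010 = 54.88·344 + 89.89·290 + 53.34·851 + 6.44·397 = 92895.84.
Real GDP 2010 (at 1997 prices) = 39.98·344 + 56.47·290 + 51.67·851 + 4.38·397 = 75839.45.
Deflator = Nominal/Real × 100 = 92895.84/75839.45 × 100 = 122.490.

122.49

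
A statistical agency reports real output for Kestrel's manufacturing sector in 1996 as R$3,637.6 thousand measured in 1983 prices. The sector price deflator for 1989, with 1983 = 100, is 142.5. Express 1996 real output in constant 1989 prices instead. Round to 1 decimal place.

Real output in 1989 prices = Real output in 1983 prices × (P_1989/P_1983) = 3637.6 × 1.425 = 5183.58.

R$5,183.6 thousand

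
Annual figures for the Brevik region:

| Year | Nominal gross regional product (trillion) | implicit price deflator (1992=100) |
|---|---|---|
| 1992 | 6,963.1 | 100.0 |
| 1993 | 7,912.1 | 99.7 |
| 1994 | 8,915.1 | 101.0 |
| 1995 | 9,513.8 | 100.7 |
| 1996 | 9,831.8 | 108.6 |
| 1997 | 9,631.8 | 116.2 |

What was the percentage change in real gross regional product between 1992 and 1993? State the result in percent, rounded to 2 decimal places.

13.97%

Real gross regional product 1992 = 6963.1/1.000 = 6963.10.
Real gross regional product 1993 = 7912.1/0.997 = 7935.91.
Change = 7935.91/6963.10 − 1 = 0.1397.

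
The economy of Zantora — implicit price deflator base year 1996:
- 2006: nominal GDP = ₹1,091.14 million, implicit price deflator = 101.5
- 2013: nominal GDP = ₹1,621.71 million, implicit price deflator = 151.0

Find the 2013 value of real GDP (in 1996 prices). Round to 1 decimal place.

Real GDP = Nominal / (implicit price deflator/100) = 1621.71 / 1.510 = 1073.98.

₹1,074.0 million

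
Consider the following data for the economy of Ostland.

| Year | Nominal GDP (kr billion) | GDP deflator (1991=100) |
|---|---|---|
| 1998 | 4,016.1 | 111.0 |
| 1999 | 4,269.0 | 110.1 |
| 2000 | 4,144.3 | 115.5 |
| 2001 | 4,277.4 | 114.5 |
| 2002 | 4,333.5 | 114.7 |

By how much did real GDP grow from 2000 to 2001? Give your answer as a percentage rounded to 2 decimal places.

4.11%

Real GDP 2000 = 4144.3/1.155 = 3588.14.
Real GDP 2001 = 4277.4/1.145 = 3735.72.
Change = 3735.72/3588.14 − 1 = 0.0411.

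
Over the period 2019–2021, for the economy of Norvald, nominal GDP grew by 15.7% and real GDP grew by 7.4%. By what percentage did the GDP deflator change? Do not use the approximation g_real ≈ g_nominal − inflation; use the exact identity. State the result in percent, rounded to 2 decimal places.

7.73%

(1 + g_nom) = (1 + g_real)(1 + π), so π = 1.1570 / 1.0740 − 1 = 0.07728.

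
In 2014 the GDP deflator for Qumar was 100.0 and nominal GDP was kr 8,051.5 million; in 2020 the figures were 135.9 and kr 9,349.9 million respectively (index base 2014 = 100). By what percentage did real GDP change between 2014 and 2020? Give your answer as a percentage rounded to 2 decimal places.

-14.55%

Real GDP 2014 = 8051.5 / 1.000 = 8051.50.
Real GDP 2020 = 9349.9 / 1.359 = 6879.99.
Real growth = 6879.99 / 8051.50 − 1 = -0.1455.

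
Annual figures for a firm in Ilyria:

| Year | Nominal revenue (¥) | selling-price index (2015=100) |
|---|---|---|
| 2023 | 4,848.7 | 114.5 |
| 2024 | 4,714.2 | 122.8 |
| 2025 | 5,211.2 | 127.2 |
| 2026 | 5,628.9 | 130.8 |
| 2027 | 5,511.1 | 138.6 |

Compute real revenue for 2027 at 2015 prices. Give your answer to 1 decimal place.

¥3,976.3

Real revenue 2027 = 5511.1 / 1.386 = 3976.26.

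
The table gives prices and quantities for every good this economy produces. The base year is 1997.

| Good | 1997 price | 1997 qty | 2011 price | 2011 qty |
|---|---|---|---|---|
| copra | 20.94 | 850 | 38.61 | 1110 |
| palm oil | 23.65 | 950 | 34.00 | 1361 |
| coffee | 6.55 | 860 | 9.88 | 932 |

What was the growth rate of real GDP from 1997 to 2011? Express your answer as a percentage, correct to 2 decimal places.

Real GDP 1997 = Nominal GDP 1997 = 20.94·850 + 23.65·950 + 6.55·860 = 45899.50.
Real GDP 2011 (at 1997 prices) = 20.94·1110 + 23.65·1361 + 6.55·932 = 61535.65.
Real growth = 61535.65/45899.50 − 1 = 0.3407.

34.07%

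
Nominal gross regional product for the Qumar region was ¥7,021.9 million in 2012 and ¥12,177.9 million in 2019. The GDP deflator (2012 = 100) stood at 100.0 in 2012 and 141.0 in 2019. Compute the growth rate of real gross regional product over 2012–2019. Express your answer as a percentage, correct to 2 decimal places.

23.00%

Deflate each year: 2012 → 7021.9/1.000 = 7021.90; 2019 → 12177.9/1.410 = 8636.81.
So real gross regional product changed by 8636.81/7021.90 − 1 = 0.2300, i.e. 23.00%.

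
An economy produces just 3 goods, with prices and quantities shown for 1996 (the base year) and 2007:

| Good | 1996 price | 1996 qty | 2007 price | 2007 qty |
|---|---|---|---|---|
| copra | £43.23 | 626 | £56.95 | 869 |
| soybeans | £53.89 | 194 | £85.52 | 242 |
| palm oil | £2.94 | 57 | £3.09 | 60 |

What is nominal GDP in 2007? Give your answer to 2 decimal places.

Nominal GDP 2007 = Σ (p_2007 × q_2007) = 56.95·869 + 85.52·242 + 3.09·60 = 70370.79.

£70370.79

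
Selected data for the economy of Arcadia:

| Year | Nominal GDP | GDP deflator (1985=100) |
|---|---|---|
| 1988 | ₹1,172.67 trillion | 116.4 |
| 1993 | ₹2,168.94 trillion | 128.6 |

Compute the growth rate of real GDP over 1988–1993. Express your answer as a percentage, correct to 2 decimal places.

67.41%

Real GDP 1988 = 1172.67 / 1.164 = 1007.45.
Real GDP 1993 = 2168.94 / 1.286 = 1686.58.
Real growth = 1686.58 / 1007.45 − 1 = 0.6741.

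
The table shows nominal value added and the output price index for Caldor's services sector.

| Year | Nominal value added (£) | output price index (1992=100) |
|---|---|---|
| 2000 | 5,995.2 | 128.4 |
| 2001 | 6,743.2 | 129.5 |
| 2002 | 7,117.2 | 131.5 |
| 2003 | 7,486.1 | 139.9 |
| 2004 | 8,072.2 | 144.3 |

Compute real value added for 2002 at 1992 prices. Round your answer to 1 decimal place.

£5,412.3

Real value added 2002 = 7117.2 / 1.315 = 5412.32.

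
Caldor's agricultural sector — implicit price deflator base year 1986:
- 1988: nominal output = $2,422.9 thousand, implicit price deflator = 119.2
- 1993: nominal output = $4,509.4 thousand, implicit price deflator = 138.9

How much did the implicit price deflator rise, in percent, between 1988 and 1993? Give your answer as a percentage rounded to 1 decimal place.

Price-level change = 138.9 / 119.2 − 1 = 0.1653.

16.5%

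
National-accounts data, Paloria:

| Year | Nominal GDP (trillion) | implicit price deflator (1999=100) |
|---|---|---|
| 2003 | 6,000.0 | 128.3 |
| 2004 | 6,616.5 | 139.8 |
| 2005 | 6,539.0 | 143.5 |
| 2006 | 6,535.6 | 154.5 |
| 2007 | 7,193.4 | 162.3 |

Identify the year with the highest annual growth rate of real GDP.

2004: real = 6616.5/1.398 = 4732.83; growth vs 2003 (4676.54) = 1.20%.
2005: real = 6539.0/1.435 = 4556.79; growth vs 2004 (4732.83) = -3.72%.
2006: real = 6535.6/1.545 = 4230.16; growth vs 2005 (4556.79) = -7.17%.
2007: real = 7193.4/1.623 = 4432.16; growth vs 2006 (4230.16) = 4.78%.

2007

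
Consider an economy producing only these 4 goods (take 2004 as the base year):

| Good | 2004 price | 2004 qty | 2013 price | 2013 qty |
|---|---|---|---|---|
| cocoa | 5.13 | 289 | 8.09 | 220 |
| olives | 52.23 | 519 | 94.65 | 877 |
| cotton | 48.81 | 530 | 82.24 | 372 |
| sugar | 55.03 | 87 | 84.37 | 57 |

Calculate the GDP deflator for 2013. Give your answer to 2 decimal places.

176.16

Nominal GDP 2013 = 8.09·220 + 94.65·877 + 82.24·372 + 84.37·57 = 120190.22.
Real GDP 2013 (at 2004 prices) = 5.13·220 + 52.23·877 + 48.81·372 + 55.03·57 = 68228.34.
Deflator = Nominal/Real × 100 = 120190.22/68228.34 × 100 = 176.159.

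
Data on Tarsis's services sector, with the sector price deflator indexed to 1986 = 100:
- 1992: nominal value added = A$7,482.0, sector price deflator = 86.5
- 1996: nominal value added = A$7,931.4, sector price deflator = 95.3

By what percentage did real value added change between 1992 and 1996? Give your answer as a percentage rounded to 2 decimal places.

-3.78%

Real value added 1992 = 7482.0 / 0.865 = 8649.71.
Real value added 1996 = 7931.4 / 0.953 = 8322.56.
Real growth = 8322.56 / 8649.71 − 1 = -0.0378.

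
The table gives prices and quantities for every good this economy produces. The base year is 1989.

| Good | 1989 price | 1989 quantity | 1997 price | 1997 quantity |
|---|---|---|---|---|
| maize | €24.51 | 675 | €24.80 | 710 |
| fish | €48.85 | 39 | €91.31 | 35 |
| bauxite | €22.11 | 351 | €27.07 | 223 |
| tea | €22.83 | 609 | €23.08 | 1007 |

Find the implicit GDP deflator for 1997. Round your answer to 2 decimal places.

106.48

Nominal GDP 1997 = 24.80·710 + 91.31·35 + 27.07·223 + 23.08·1007 = 50082.02.
Real GDP 1997 (at 1989 prices) = 24.51·710 + 48.85·35 + 22.11·223 + 22.83·1007 = 47032.19.
Deflator = Nominal/Real × 100 = 50082.02/47032.19 × 100 = 106.485.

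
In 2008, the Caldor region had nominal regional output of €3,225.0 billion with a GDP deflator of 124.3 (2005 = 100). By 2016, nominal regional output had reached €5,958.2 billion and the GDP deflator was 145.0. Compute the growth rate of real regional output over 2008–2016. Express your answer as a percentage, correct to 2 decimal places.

Real regional output 2008 = 3225.0 / 1.243 = 2594.53.
Real regional output 2016 = 5958.2 / 1.450 = 4109.10.
Real growth = 4109.10 / 2594.53 − 1 = 0.5838.

58.38%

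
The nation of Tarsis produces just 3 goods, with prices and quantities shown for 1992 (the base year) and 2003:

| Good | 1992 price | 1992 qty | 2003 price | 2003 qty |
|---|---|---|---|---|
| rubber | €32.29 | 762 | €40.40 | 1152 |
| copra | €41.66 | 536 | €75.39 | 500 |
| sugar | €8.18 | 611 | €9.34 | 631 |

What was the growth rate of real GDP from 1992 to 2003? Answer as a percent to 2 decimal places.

Real GDP 1992 = Nominal GDP 1992 = 32.29·762 + 41.66·536 + 8.18·611 = 51932.72.
Real GDP 2003 (at 1992 prices) = 32.29·1152 + 41.66·500 + 8.18·631 = 63189.66.
Real growth = 63189.66/51932.72 − 1 = 0.2168.

21.68%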